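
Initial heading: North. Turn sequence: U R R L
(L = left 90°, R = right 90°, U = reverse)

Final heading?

Start: North
  U (U-turn (180°)) -> South
  R (right (90° clockwise)) -> West
  R (right (90° clockwise)) -> North
  L (left (90° counter-clockwise)) -> West
Final: West

Answer: Final heading: West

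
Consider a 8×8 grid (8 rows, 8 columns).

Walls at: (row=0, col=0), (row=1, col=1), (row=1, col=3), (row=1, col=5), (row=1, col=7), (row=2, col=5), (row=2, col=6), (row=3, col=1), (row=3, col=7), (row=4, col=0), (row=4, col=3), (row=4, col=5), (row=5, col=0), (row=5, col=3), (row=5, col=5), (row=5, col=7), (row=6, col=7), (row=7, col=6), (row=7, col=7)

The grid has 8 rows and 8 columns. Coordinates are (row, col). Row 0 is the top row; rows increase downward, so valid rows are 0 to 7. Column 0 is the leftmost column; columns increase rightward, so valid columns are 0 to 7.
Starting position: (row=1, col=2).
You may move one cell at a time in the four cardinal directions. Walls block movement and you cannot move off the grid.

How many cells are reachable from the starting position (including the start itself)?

BFS flood-fill from (row=1, col=2):
  Distance 0: (row=1, col=2)
  Distance 1: (row=0, col=2), (row=2, col=2)
  Distance 2: (row=0, col=1), (row=0, col=3), (row=2, col=1), (row=2, col=3), (row=3, col=2)
  Distance 3: (row=0, col=4), (row=2, col=0), (row=2, col=4), (row=3, col=3), (row=4, col=2)
  Distance 4: (row=0, col=5), (row=1, col=0), (row=1, col=4), (row=3, col=0), (row=3, col=4), (row=4, col=1), (row=5, col=2)
  Distance 5: (row=0, col=6), (row=3, col=5), (row=4, col=4), (row=5, col=1), (row=6, col=2)
  Distance 6: (row=0, col=7), (row=1, col=6), (row=3, col=6), (row=5, col=4), (row=6, col=1), (row=6, col=3), (row=7, col=2)
  Distance 7: (row=4, col=6), (row=6, col=0), (row=6, col=4), (row=7, col=1), (row=7, col=3)
  Distance 8: (row=4, col=7), (row=5, col=6), (row=6, col=5), (row=7, col=0), (row=7, col=4)
  Distance 9: (row=6, col=6), (row=7, col=5)
Total reachable: 44 (grid has 45 open cells total)

Answer: Reachable cells: 44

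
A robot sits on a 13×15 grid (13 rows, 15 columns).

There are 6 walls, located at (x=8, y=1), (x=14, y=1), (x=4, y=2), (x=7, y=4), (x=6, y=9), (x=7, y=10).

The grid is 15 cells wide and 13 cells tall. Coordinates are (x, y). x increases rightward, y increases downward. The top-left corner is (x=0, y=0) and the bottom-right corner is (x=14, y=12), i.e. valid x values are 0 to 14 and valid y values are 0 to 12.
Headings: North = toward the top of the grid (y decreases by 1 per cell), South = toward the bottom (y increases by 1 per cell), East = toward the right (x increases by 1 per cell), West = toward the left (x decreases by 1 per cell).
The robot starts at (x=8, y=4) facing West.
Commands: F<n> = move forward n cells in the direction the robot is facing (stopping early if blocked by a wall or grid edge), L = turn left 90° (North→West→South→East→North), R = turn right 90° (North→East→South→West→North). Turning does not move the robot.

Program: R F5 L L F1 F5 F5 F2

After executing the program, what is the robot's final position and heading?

Answer: Final position: (x=8, y=12), facing South

Derivation:
Start: (x=8, y=4), facing West
  R: turn right, now facing North
  F5: move forward 2/5 (blocked), now at (x=8, y=2)
  L: turn left, now facing West
  L: turn left, now facing South
  F1: move forward 1, now at (x=8, y=3)
  F5: move forward 5, now at (x=8, y=8)
  F5: move forward 4/5 (blocked), now at (x=8, y=12)
  F2: move forward 0/2 (blocked), now at (x=8, y=12)
Final: (x=8, y=12), facing South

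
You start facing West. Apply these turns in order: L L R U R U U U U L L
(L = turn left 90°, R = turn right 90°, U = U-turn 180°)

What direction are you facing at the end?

Start: West
  L (left (90° counter-clockwise)) -> South
  L (left (90° counter-clockwise)) -> East
  R (right (90° clockwise)) -> South
  U (U-turn (180°)) -> North
  R (right (90° clockwise)) -> East
  U (U-turn (180°)) -> West
  U (U-turn (180°)) -> East
  U (U-turn (180°)) -> West
  U (U-turn (180°)) -> East
  L (left (90° counter-clockwise)) -> North
  L (left (90° counter-clockwise)) -> West
Final: West

Answer: Final heading: West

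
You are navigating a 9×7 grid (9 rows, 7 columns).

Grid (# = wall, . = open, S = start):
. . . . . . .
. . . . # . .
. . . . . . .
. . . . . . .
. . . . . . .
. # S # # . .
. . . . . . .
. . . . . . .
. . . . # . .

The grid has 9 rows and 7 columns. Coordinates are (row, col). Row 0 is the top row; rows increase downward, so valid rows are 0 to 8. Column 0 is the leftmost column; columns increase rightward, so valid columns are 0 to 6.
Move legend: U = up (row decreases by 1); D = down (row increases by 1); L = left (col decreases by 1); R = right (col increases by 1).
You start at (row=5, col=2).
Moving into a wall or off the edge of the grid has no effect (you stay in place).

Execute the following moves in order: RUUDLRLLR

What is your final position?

Start: (row=5, col=2)
  R (right): blocked, stay at (row=5, col=2)
  U (up): (row=5, col=2) -> (row=4, col=2)
  U (up): (row=4, col=2) -> (row=3, col=2)
  D (down): (row=3, col=2) -> (row=4, col=2)
  L (left): (row=4, col=2) -> (row=4, col=1)
  R (right): (row=4, col=1) -> (row=4, col=2)
  L (left): (row=4, col=2) -> (row=4, col=1)
  L (left): (row=4, col=1) -> (row=4, col=0)
  R (right): (row=4, col=0) -> (row=4, col=1)
Final: (row=4, col=1)

Answer: Final position: (row=4, col=1)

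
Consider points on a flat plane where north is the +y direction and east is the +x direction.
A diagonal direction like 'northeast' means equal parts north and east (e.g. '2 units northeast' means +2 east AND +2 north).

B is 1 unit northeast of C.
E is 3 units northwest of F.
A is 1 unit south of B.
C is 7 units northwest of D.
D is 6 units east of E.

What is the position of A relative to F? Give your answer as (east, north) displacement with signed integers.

Answer: A is at (east=-3, north=10) relative to F.

Derivation:
Place F at the origin (east=0, north=0).
  E is 3 units northwest of F: delta (east=-3, north=+3); E at (east=-3, north=3).
  D is 6 units east of E: delta (east=+6, north=+0); D at (east=3, north=3).
  C is 7 units northwest of D: delta (east=-7, north=+7); C at (east=-4, north=10).
  B is 1 unit northeast of C: delta (east=+1, north=+1); B at (east=-3, north=11).
  A is 1 unit south of B: delta (east=+0, north=-1); A at (east=-3, north=10).
Therefore A relative to F: (east=-3, north=10).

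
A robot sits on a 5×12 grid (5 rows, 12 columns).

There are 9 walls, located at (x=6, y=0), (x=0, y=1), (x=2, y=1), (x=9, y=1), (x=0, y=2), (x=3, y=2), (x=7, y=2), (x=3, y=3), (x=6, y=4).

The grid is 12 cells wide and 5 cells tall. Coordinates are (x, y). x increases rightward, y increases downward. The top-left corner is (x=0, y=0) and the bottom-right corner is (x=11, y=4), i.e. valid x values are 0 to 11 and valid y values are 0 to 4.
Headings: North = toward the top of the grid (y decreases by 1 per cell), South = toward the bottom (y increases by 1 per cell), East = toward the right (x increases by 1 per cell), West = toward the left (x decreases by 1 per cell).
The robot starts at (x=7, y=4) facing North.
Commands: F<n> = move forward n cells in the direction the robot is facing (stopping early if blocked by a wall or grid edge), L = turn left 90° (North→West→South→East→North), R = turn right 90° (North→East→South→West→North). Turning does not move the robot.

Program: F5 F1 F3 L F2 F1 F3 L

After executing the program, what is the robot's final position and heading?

Answer: Final position: (x=4, y=3), facing South

Derivation:
Start: (x=7, y=4), facing North
  F5: move forward 1/5 (blocked), now at (x=7, y=3)
  F1: move forward 0/1 (blocked), now at (x=7, y=3)
  F3: move forward 0/3 (blocked), now at (x=7, y=3)
  L: turn left, now facing West
  F2: move forward 2, now at (x=5, y=3)
  F1: move forward 1, now at (x=4, y=3)
  F3: move forward 0/3 (blocked), now at (x=4, y=3)
  L: turn left, now facing South
Final: (x=4, y=3), facing South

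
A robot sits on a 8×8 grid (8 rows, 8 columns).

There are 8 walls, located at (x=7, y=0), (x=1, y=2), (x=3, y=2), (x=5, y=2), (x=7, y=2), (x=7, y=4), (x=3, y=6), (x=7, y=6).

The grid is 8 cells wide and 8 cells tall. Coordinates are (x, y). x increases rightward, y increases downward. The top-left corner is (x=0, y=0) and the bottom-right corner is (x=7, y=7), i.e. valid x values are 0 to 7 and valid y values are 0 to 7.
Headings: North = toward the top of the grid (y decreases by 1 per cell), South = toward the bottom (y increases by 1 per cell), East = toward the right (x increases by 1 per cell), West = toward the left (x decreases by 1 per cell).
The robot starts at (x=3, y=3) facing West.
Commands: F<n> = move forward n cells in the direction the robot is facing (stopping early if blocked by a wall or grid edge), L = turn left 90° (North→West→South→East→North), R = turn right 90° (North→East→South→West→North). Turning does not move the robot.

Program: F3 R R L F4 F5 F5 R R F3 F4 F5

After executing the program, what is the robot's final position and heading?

Answer: Final position: (x=0, y=7), facing South

Derivation:
Start: (x=3, y=3), facing West
  F3: move forward 3, now at (x=0, y=3)
  R: turn right, now facing North
  R: turn right, now facing East
  L: turn left, now facing North
  F4: move forward 3/4 (blocked), now at (x=0, y=0)
  F5: move forward 0/5 (blocked), now at (x=0, y=0)
  F5: move forward 0/5 (blocked), now at (x=0, y=0)
  R: turn right, now facing East
  R: turn right, now facing South
  F3: move forward 3, now at (x=0, y=3)
  F4: move forward 4, now at (x=0, y=7)
  F5: move forward 0/5 (blocked), now at (x=0, y=7)
Final: (x=0, y=7), facing South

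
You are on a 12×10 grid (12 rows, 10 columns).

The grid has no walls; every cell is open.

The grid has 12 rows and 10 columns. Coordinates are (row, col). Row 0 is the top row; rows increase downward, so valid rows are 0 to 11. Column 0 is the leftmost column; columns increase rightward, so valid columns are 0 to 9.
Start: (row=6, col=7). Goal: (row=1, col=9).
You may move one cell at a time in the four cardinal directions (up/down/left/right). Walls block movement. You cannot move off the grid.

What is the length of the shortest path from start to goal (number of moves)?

Answer: Shortest path length: 7

Derivation:
BFS from (row=6, col=7) until reaching (row=1, col=9):
  Distance 0: (row=6, col=7)
  Distance 1: (row=5, col=7), (row=6, col=6), (row=6, col=8), (row=7, col=7)
  Distance 2: (row=4, col=7), (row=5, col=6), (row=5, col=8), (row=6, col=5), (row=6, col=9), (row=7, col=6), (row=7, col=8), (row=8, col=7)
  Distance 3: (row=3, col=7), (row=4, col=6), (row=4, col=8), (row=5, col=5), (row=5, col=9), (row=6, col=4), (row=7, col=5), (row=7, col=9), (row=8, col=6), (row=8, col=8), (row=9, col=7)
  Distance 4: (row=2, col=7), (row=3, col=6), (row=3, col=8), (row=4, col=5), (row=4, col=9), (row=5, col=4), (row=6, col=3), (row=7, col=4), (row=8, col=5), (row=8, col=9), (row=9, col=6), (row=9, col=8), (row=10, col=7)
  Distance 5: (row=1, col=7), (row=2, col=6), (row=2, col=8), (row=3, col=5), (row=3, col=9), (row=4, col=4), (row=5, col=3), (row=6, col=2), (row=7, col=3), (row=8, col=4), (row=9, col=5), (row=9, col=9), (row=10, col=6), (row=10, col=8), (row=11, col=7)
  Distance 6: (row=0, col=7), (row=1, col=6), (row=1, col=8), (row=2, col=5), (row=2, col=9), (row=3, col=4), (row=4, col=3), (row=5, col=2), (row=6, col=1), (row=7, col=2), (row=8, col=3), (row=9, col=4), (row=10, col=5), (row=10, col=9), (row=11, col=6), (row=11, col=8)
  Distance 7: (row=0, col=6), (row=0, col=8), (row=1, col=5), (row=1, col=9), (row=2, col=4), (row=3, col=3), (row=4, col=2), (row=5, col=1), (row=6, col=0), (row=7, col=1), (row=8, col=2), (row=9, col=3), (row=10, col=4), (row=11, col=5), (row=11, col=9)  <- goal reached here
One shortest path (7 moves): (row=6, col=7) -> (row=6, col=8) -> (row=6, col=9) -> (row=5, col=9) -> (row=4, col=9) -> (row=3, col=9) -> (row=2, col=9) -> (row=1, col=9)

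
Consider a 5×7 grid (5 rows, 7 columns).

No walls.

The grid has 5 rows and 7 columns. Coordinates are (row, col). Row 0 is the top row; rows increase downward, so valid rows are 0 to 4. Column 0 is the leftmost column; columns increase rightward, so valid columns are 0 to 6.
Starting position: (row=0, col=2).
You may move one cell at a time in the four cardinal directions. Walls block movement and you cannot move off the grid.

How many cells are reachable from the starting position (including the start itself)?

BFS flood-fill from (row=0, col=2):
  Distance 0: (row=0, col=2)
  Distance 1: (row=0, col=1), (row=0, col=3), (row=1, col=2)
  Distance 2: (row=0, col=0), (row=0, col=4), (row=1, col=1), (row=1, col=3), (row=2, col=2)
  Distance 3: (row=0, col=5), (row=1, col=0), (row=1, col=4), (row=2, col=1), (row=2, col=3), (row=3, col=2)
  Distance 4: (row=0, col=6), (row=1, col=5), (row=2, col=0), (row=2, col=4), (row=3, col=1), (row=3, col=3), (row=4, col=2)
  Distance 5: (row=1, col=6), (row=2, col=5), (row=3, col=0), (row=3, col=4), (row=4, col=1), (row=4, col=3)
  Distance 6: (row=2, col=6), (row=3, col=5), (row=4, col=0), (row=4, col=4)
  Distance 7: (row=3, col=6), (row=4, col=5)
  Distance 8: (row=4, col=6)
Total reachable: 35 (grid has 35 open cells total)

Answer: Reachable cells: 35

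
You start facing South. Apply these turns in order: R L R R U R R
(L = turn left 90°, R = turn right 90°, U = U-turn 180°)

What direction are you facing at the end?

Start: South
  R (right (90° clockwise)) -> West
  L (left (90° counter-clockwise)) -> South
  R (right (90° clockwise)) -> West
  R (right (90° clockwise)) -> North
  U (U-turn (180°)) -> South
  R (right (90° clockwise)) -> West
  R (right (90° clockwise)) -> North
Final: North

Answer: Final heading: North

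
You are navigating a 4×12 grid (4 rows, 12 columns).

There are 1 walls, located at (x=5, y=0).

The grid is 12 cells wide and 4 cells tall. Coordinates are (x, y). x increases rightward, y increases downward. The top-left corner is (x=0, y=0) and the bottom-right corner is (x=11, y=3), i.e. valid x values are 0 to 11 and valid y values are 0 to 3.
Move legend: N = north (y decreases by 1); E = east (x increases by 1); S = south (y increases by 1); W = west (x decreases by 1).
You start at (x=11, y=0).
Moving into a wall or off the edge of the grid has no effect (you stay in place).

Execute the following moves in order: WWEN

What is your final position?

Answer: Final position: (x=10, y=0)

Derivation:
Start: (x=11, y=0)
  W (west): (x=11, y=0) -> (x=10, y=0)
  W (west): (x=10, y=0) -> (x=9, y=0)
  E (east): (x=9, y=0) -> (x=10, y=0)
  N (north): blocked, stay at (x=10, y=0)
Final: (x=10, y=0)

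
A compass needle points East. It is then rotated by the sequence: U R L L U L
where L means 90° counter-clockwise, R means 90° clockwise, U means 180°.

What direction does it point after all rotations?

Answer: Final heading: West

Derivation:
Start: East
  U (U-turn (180°)) -> West
  R (right (90° clockwise)) -> North
  L (left (90° counter-clockwise)) -> West
  L (left (90° counter-clockwise)) -> South
  U (U-turn (180°)) -> North
  L (left (90° counter-clockwise)) -> West
Final: West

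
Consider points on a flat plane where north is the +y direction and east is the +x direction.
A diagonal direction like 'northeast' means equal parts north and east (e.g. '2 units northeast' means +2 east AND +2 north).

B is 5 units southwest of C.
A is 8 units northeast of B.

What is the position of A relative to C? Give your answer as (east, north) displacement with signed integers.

Answer: A is at (east=3, north=3) relative to C.

Derivation:
Place C at the origin (east=0, north=0).
  B is 5 units southwest of C: delta (east=-5, north=-5); B at (east=-5, north=-5).
  A is 8 units northeast of B: delta (east=+8, north=+8); A at (east=3, north=3).
Therefore A relative to C: (east=3, north=3).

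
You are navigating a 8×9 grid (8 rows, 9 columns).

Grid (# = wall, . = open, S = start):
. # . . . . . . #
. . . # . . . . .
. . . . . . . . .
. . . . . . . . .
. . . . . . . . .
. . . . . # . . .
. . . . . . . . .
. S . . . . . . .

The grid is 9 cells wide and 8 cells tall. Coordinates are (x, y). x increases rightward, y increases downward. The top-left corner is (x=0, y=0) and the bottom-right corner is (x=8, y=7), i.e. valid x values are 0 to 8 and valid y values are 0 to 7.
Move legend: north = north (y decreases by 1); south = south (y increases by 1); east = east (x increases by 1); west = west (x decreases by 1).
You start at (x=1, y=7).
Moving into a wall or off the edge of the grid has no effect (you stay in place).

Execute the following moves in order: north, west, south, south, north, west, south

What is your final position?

Answer: Final position: (x=0, y=7)

Derivation:
Start: (x=1, y=7)
  north (north): (x=1, y=7) -> (x=1, y=6)
  west (west): (x=1, y=6) -> (x=0, y=6)
  south (south): (x=0, y=6) -> (x=0, y=7)
  south (south): blocked, stay at (x=0, y=7)
  north (north): (x=0, y=7) -> (x=0, y=6)
  west (west): blocked, stay at (x=0, y=6)
  south (south): (x=0, y=6) -> (x=0, y=7)
Final: (x=0, y=7)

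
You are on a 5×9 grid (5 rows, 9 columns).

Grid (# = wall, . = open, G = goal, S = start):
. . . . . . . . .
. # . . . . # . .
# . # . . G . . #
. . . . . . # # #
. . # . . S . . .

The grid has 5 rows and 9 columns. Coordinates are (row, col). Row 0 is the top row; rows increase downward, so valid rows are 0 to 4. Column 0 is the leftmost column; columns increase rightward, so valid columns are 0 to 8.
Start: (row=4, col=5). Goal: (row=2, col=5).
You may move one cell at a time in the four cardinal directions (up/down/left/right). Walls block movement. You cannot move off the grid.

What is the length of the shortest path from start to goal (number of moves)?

BFS from (row=4, col=5) until reaching (row=2, col=5):
  Distance 0: (row=4, col=5)
  Distance 1: (row=3, col=5), (row=4, col=4), (row=4, col=6)
  Distance 2: (row=2, col=5), (row=3, col=4), (row=4, col=3), (row=4, col=7)  <- goal reached here
One shortest path (2 moves): (row=4, col=5) -> (row=3, col=5) -> (row=2, col=5)

Answer: Shortest path length: 2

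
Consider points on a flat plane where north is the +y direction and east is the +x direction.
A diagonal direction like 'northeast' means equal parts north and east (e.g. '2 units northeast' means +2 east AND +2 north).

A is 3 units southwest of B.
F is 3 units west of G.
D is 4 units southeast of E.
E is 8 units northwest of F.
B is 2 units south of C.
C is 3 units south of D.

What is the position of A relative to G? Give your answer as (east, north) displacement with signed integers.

Place G at the origin (east=0, north=0).
  F is 3 units west of G: delta (east=-3, north=+0); F at (east=-3, north=0).
  E is 8 units northwest of F: delta (east=-8, north=+8); E at (east=-11, north=8).
  D is 4 units southeast of E: delta (east=+4, north=-4); D at (east=-7, north=4).
  C is 3 units south of D: delta (east=+0, north=-3); C at (east=-7, north=1).
  B is 2 units south of C: delta (east=+0, north=-2); B at (east=-7, north=-1).
  A is 3 units southwest of B: delta (east=-3, north=-3); A at (east=-10, north=-4).
Therefore A relative to G: (east=-10, north=-4).

Answer: A is at (east=-10, north=-4) relative to G.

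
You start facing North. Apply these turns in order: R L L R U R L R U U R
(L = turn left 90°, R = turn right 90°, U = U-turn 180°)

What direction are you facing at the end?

Start: North
  R (right (90° clockwise)) -> East
  L (left (90° counter-clockwise)) -> North
  L (left (90° counter-clockwise)) -> West
  R (right (90° clockwise)) -> North
  U (U-turn (180°)) -> South
  R (right (90° clockwise)) -> West
  L (left (90° counter-clockwise)) -> South
  R (right (90° clockwise)) -> West
  U (U-turn (180°)) -> East
  U (U-turn (180°)) -> West
  R (right (90° clockwise)) -> North
Final: North

Answer: Final heading: North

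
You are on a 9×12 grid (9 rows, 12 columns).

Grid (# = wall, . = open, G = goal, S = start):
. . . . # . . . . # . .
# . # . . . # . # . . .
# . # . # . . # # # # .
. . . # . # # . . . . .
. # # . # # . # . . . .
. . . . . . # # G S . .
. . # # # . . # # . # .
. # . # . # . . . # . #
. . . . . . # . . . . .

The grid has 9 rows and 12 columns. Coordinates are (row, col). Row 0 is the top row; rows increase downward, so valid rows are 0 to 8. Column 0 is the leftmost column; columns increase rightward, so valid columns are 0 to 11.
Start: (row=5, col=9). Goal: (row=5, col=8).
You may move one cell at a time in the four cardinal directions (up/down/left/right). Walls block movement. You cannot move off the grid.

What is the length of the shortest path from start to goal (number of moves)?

Answer: Shortest path length: 1

Derivation:
BFS from (row=5, col=9) until reaching (row=5, col=8):
  Distance 0: (row=5, col=9)
  Distance 1: (row=4, col=9), (row=5, col=8), (row=5, col=10), (row=6, col=9)  <- goal reached here
One shortest path (1 moves): (row=5, col=9) -> (row=5, col=8)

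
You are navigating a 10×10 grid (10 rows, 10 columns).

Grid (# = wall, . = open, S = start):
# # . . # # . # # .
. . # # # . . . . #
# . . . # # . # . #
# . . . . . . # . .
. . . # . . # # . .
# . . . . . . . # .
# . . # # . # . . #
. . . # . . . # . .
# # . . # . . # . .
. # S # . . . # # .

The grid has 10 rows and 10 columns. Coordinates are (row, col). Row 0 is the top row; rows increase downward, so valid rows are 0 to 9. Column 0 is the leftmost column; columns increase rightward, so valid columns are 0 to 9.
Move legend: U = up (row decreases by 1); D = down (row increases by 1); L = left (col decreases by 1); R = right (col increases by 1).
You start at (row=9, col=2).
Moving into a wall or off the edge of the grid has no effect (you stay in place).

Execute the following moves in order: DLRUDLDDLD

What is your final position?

Start: (row=9, col=2)
  D (down): blocked, stay at (row=9, col=2)
  L (left): blocked, stay at (row=9, col=2)
  R (right): blocked, stay at (row=9, col=2)
  U (up): (row=9, col=2) -> (row=8, col=2)
  D (down): (row=8, col=2) -> (row=9, col=2)
  L (left): blocked, stay at (row=9, col=2)
  D (down): blocked, stay at (row=9, col=2)
  D (down): blocked, stay at (row=9, col=2)
  L (left): blocked, stay at (row=9, col=2)
  D (down): blocked, stay at (row=9, col=2)
Final: (row=9, col=2)

Answer: Final position: (row=9, col=2)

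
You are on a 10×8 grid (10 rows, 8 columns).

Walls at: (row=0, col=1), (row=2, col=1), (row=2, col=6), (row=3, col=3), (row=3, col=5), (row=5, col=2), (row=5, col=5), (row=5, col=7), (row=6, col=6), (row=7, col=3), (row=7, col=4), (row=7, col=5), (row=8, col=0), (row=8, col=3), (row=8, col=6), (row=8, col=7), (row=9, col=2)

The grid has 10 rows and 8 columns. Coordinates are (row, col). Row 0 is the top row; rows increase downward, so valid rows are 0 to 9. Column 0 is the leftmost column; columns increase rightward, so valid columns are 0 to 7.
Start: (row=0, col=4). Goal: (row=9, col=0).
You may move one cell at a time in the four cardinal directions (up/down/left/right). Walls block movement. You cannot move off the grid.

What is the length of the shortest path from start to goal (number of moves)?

BFS from (row=0, col=4) until reaching (row=9, col=0):
  Distance 0: (row=0, col=4)
  Distance 1: (row=0, col=3), (row=0, col=5), (row=1, col=4)
  Distance 2: (row=0, col=2), (row=0, col=6), (row=1, col=3), (row=1, col=5), (row=2, col=4)
  Distance 3: (row=0, col=7), (row=1, col=2), (row=1, col=6), (row=2, col=3), (row=2, col=5), (row=3, col=4)
  Distance 4: (row=1, col=1), (row=1, col=7), (row=2, col=2), (row=4, col=4)
  Distance 5: (row=1, col=0), (row=2, col=7), (row=3, col=2), (row=4, col=3), (row=4, col=5), (row=5, col=4)
  Distance 6: (row=0, col=0), (row=2, col=0), (row=3, col=1), (row=3, col=7), (row=4, col=2), (row=4, col=6), (row=5, col=3), (row=6, col=4)
  Distance 7: (row=3, col=0), (row=3, col=6), (row=4, col=1), (row=4, col=7), (row=5, col=6), (row=6, col=3), (row=6, col=5)
  Distance 8: (row=4, col=0), (row=5, col=1), (row=6, col=2)
  Distance 9: (row=5, col=0), (row=6, col=1), (row=7, col=2)
  Distance 10: (row=6, col=0), (row=7, col=1), (row=8, col=2)
  Distance 11: (row=7, col=0), (row=8, col=1)
  Distance 12: (row=9, col=1)
  Distance 13: (row=9, col=0)  <- goal reached here
One shortest path (13 moves): (row=0, col=4) -> (row=0, col=3) -> (row=0, col=2) -> (row=1, col=2) -> (row=2, col=2) -> (row=3, col=2) -> (row=3, col=1) -> (row=4, col=1) -> (row=5, col=1) -> (row=6, col=1) -> (row=7, col=1) -> (row=8, col=1) -> (row=9, col=1) -> (row=9, col=0)

Answer: Shortest path length: 13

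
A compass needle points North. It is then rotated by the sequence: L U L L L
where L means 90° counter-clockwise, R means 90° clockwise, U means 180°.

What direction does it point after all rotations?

Answer: Final heading: South

Derivation:
Start: North
  L (left (90° counter-clockwise)) -> West
  U (U-turn (180°)) -> East
  L (left (90° counter-clockwise)) -> North
  L (left (90° counter-clockwise)) -> West
  L (left (90° counter-clockwise)) -> South
Final: South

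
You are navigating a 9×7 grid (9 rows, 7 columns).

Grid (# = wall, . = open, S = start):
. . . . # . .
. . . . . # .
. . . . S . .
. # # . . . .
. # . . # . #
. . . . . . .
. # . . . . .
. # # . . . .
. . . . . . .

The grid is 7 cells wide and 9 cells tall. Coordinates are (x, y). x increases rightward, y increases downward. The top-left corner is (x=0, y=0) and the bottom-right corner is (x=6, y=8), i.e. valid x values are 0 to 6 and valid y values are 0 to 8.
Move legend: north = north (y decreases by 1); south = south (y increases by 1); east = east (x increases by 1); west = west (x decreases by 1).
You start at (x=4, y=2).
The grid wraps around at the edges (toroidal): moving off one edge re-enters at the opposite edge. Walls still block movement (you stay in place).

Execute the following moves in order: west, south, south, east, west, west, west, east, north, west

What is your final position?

Start: (x=4, y=2)
  west (west): (x=4, y=2) -> (x=3, y=2)
  south (south): (x=3, y=2) -> (x=3, y=3)
  south (south): (x=3, y=3) -> (x=3, y=4)
  east (east): blocked, stay at (x=3, y=4)
  west (west): (x=3, y=4) -> (x=2, y=4)
  west (west): blocked, stay at (x=2, y=4)
  west (west): blocked, stay at (x=2, y=4)
  east (east): (x=2, y=4) -> (x=3, y=4)
  north (north): (x=3, y=4) -> (x=3, y=3)
  west (west): blocked, stay at (x=3, y=3)
Final: (x=3, y=3)

Answer: Final position: (x=3, y=3)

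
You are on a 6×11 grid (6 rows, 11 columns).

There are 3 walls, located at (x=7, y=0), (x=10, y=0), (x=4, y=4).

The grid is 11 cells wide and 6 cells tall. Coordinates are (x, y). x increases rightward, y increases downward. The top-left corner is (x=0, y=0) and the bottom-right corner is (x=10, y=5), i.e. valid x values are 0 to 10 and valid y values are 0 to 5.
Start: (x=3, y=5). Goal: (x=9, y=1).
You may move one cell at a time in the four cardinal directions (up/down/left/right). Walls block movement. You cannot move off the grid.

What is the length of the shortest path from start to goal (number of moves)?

BFS from (x=3, y=5) until reaching (x=9, y=1):
  Distance 0: (x=3, y=5)
  Distance 1: (x=3, y=4), (x=2, y=5), (x=4, y=5)
  Distance 2: (x=3, y=3), (x=2, y=4), (x=1, y=5), (x=5, y=5)
  Distance 3: (x=3, y=2), (x=2, y=3), (x=4, y=3), (x=1, y=4), (x=5, y=4), (x=0, y=5), (x=6, y=5)
  Distance 4: (x=3, y=1), (x=2, y=2), (x=4, y=2), (x=1, y=3), (x=5, y=3), (x=0, y=4), (x=6, y=4), (x=7, y=5)
  Distance 5: (x=3, y=0), (x=2, y=1), (x=4, y=1), (x=1, y=2), (x=5, y=2), (x=0, y=3), (x=6, y=3), (x=7, y=4), (x=8, y=5)
  Distance 6: (x=2, y=0), (x=4, y=0), (x=1, y=1), (x=5, y=1), (x=0, y=2), (x=6, y=2), (x=7, y=3), (x=8, y=4), (x=9, y=5)
  Distance 7: (x=1, y=0), (x=5, y=0), (x=0, y=1), (x=6, y=1), (x=7, y=2), (x=8, y=3), (x=9, y=4), (x=10, y=5)
  Distance 8: (x=0, y=0), (x=6, y=0), (x=7, y=1), (x=8, y=2), (x=9, y=3), (x=10, y=4)
  Distance 9: (x=8, y=1), (x=9, y=2), (x=10, y=3)
  Distance 10: (x=8, y=0), (x=9, y=1), (x=10, y=2)  <- goal reached here
One shortest path (10 moves): (x=3, y=5) -> (x=4, y=5) -> (x=5, y=5) -> (x=6, y=5) -> (x=7, y=5) -> (x=8, y=5) -> (x=9, y=5) -> (x=9, y=4) -> (x=9, y=3) -> (x=9, y=2) -> (x=9, y=1)

Answer: Shortest path length: 10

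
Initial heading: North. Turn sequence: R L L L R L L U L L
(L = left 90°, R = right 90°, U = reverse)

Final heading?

Start: North
  R (right (90° clockwise)) -> East
  L (left (90° counter-clockwise)) -> North
  L (left (90° counter-clockwise)) -> West
  L (left (90° counter-clockwise)) -> South
  R (right (90° clockwise)) -> West
  L (left (90° counter-clockwise)) -> South
  L (left (90° counter-clockwise)) -> East
  U (U-turn (180°)) -> West
  L (left (90° counter-clockwise)) -> South
  L (left (90° counter-clockwise)) -> East
Final: East

Answer: Final heading: East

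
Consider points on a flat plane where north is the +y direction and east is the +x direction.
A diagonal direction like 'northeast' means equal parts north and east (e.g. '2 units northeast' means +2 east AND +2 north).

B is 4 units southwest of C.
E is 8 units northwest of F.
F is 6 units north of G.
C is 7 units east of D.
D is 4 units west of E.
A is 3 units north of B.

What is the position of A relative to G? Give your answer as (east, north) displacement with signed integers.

Place G at the origin (east=0, north=0).
  F is 6 units north of G: delta (east=+0, north=+6); F at (east=0, north=6).
  E is 8 units northwest of F: delta (east=-8, north=+8); E at (east=-8, north=14).
  D is 4 units west of E: delta (east=-4, north=+0); D at (east=-12, north=14).
  C is 7 units east of D: delta (east=+7, north=+0); C at (east=-5, north=14).
  B is 4 units southwest of C: delta (east=-4, north=-4); B at (east=-9, north=10).
  A is 3 units north of B: delta (east=+0, north=+3); A at (east=-9, north=13).
Therefore A relative to G: (east=-9, north=13).

Answer: A is at (east=-9, north=13) relative to G.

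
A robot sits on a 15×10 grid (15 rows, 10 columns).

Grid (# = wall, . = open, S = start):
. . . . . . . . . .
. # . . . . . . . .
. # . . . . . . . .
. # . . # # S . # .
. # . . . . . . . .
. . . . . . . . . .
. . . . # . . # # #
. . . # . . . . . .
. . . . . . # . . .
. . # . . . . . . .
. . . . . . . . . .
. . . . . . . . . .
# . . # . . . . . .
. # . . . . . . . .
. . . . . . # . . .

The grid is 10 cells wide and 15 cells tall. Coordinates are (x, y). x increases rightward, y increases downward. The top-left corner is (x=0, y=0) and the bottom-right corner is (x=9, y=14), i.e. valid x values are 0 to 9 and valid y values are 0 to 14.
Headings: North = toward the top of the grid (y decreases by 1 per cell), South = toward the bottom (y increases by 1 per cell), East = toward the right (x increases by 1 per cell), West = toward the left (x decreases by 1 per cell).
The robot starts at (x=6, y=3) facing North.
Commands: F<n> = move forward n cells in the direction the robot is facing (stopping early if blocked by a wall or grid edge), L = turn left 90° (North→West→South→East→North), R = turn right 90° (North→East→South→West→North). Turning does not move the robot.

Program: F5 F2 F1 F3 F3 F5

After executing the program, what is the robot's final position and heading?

Start: (x=6, y=3), facing North
  F5: move forward 3/5 (blocked), now at (x=6, y=0)
  F2: move forward 0/2 (blocked), now at (x=6, y=0)
  F1: move forward 0/1 (blocked), now at (x=6, y=0)
  F3: move forward 0/3 (blocked), now at (x=6, y=0)
  F3: move forward 0/3 (blocked), now at (x=6, y=0)
  F5: move forward 0/5 (blocked), now at (x=6, y=0)
Final: (x=6, y=0), facing North

Answer: Final position: (x=6, y=0), facing North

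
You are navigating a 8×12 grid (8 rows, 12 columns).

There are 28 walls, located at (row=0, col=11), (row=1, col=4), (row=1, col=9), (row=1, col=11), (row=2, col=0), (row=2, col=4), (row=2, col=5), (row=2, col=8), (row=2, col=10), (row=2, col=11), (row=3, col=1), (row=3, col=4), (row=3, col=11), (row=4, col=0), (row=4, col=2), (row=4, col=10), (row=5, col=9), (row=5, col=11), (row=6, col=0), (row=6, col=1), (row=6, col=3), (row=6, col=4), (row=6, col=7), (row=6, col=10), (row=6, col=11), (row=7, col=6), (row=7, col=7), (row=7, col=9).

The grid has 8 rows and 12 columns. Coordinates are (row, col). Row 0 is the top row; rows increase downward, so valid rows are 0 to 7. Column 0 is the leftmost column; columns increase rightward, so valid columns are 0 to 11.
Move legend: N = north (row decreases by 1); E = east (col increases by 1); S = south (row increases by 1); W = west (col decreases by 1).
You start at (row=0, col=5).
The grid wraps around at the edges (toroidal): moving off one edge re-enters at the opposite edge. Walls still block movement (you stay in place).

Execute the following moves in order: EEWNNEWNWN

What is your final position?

Start: (row=0, col=5)
  E (east): (row=0, col=5) -> (row=0, col=6)
  E (east): (row=0, col=6) -> (row=0, col=7)
  W (west): (row=0, col=7) -> (row=0, col=6)
  N (north): blocked, stay at (row=0, col=6)
  N (north): blocked, stay at (row=0, col=6)
  E (east): (row=0, col=6) -> (row=0, col=7)
  W (west): (row=0, col=7) -> (row=0, col=6)
  N (north): blocked, stay at (row=0, col=6)
  W (west): (row=0, col=6) -> (row=0, col=5)
  N (north): (row=0, col=5) -> (row=7, col=5)
Final: (row=7, col=5)

Answer: Final position: (row=7, col=5)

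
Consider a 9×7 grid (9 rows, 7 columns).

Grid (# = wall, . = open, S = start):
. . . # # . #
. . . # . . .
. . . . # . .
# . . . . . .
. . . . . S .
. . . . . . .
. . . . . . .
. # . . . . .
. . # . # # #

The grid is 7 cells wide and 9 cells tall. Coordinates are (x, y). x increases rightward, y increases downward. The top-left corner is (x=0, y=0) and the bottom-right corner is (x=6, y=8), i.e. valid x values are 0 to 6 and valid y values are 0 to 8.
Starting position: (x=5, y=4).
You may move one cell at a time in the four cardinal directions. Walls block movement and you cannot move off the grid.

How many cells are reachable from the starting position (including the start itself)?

Answer: Reachable cells: 52

Derivation:
BFS flood-fill from (x=5, y=4):
  Distance 0: (x=5, y=4)
  Distance 1: (x=5, y=3), (x=4, y=4), (x=6, y=4), (x=5, y=5)
  Distance 2: (x=5, y=2), (x=4, y=3), (x=6, y=3), (x=3, y=4), (x=4, y=5), (x=6, y=5), (x=5, y=6)
  Distance 3: (x=5, y=1), (x=6, y=2), (x=3, y=3), (x=2, y=4), (x=3, y=5), (x=4, y=6), (x=6, y=6), (x=5, y=7)
  Distance 4: (x=5, y=0), (x=4, y=1), (x=6, y=1), (x=3, y=2), (x=2, y=3), (x=1, y=4), (x=2, y=5), (x=3, y=6), (x=4, y=7), (x=6, y=7)
  Distance 5: (x=2, y=2), (x=1, y=3), (x=0, y=4), (x=1, y=5), (x=2, y=6), (x=3, y=7)
  Distance 6: (x=2, y=1), (x=1, y=2), (x=0, y=5), (x=1, y=6), (x=2, y=7), (x=3, y=8)
  Distance 7: (x=2, y=0), (x=1, y=1), (x=0, y=2), (x=0, y=6)
  Distance 8: (x=1, y=0), (x=0, y=1), (x=0, y=7)
  Distance 9: (x=0, y=0), (x=0, y=8)
  Distance 10: (x=1, y=8)
Total reachable: 52 (grid has 52 open cells total)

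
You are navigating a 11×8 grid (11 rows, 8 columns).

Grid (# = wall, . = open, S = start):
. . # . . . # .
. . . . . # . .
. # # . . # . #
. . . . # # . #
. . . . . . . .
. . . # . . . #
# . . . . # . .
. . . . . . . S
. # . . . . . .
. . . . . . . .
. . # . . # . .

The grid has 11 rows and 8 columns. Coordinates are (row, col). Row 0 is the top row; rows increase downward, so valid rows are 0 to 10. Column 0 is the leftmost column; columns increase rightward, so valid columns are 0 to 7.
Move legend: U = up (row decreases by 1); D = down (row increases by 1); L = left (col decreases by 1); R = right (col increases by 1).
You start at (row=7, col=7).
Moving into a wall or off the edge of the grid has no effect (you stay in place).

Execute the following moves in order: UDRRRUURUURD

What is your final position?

Start: (row=7, col=7)
  U (up): (row=7, col=7) -> (row=6, col=7)
  D (down): (row=6, col=7) -> (row=7, col=7)
  [×3]R (right): blocked, stay at (row=7, col=7)
  U (up): (row=7, col=7) -> (row=6, col=7)
  U (up): blocked, stay at (row=6, col=7)
  R (right): blocked, stay at (row=6, col=7)
  U (up): blocked, stay at (row=6, col=7)
  U (up): blocked, stay at (row=6, col=7)
  R (right): blocked, stay at (row=6, col=7)
  D (down): (row=6, col=7) -> (row=7, col=7)
Final: (row=7, col=7)

Answer: Final position: (row=7, col=7)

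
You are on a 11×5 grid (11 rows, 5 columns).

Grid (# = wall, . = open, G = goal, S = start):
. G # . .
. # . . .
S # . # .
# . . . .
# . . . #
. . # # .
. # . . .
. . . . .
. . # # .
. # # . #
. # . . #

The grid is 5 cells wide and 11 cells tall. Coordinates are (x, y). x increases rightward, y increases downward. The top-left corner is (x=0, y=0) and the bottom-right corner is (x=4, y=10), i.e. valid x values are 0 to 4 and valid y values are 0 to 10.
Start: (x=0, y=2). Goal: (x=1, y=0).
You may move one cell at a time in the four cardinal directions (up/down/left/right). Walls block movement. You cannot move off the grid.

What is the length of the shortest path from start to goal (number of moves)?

Answer: Shortest path length: 3

Derivation:
BFS from (x=0, y=2) until reaching (x=1, y=0):
  Distance 0: (x=0, y=2)
  Distance 1: (x=0, y=1)
  Distance 2: (x=0, y=0)
  Distance 3: (x=1, y=0)  <- goal reached here
One shortest path (3 moves): (x=0, y=2) -> (x=0, y=1) -> (x=0, y=0) -> (x=1, y=0)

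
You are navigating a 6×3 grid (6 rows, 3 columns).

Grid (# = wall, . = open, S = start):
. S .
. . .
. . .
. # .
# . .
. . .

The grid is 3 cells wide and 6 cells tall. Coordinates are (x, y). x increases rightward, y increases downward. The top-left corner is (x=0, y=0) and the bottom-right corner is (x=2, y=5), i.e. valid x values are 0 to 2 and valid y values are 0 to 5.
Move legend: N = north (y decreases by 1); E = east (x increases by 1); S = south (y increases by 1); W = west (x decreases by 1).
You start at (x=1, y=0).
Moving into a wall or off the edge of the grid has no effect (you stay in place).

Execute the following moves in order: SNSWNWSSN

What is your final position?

Start: (x=1, y=0)
  S (south): (x=1, y=0) -> (x=1, y=1)
  N (north): (x=1, y=1) -> (x=1, y=0)
  S (south): (x=1, y=0) -> (x=1, y=1)
  W (west): (x=1, y=1) -> (x=0, y=1)
  N (north): (x=0, y=1) -> (x=0, y=0)
  W (west): blocked, stay at (x=0, y=0)
  S (south): (x=0, y=0) -> (x=0, y=1)
  S (south): (x=0, y=1) -> (x=0, y=2)
  N (north): (x=0, y=2) -> (x=0, y=1)
Final: (x=0, y=1)

Answer: Final position: (x=0, y=1)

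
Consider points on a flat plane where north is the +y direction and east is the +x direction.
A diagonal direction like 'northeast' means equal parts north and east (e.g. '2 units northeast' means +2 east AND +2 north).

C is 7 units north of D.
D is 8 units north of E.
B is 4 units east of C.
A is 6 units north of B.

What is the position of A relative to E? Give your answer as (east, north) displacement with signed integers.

Answer: A is at (east=4, north=21) relative to E.

Derivation:
Place E at the origin (east=0, north=0).
  D is 8 units north of E: delta (east=+0, north=+8); D at (east=0, north=8).
  C is 7 units north of D: delta (east=+0, north=+7); C at (east=0, north=15).
  B is 4 units east of C: delta (east=+4, north=+0); B at (east=4, north=15).
  A is 6 units north of B: delta (east=+0, north=+6); A at (east=4, north=21).
Therefore A relative to E: (east=4, north=21).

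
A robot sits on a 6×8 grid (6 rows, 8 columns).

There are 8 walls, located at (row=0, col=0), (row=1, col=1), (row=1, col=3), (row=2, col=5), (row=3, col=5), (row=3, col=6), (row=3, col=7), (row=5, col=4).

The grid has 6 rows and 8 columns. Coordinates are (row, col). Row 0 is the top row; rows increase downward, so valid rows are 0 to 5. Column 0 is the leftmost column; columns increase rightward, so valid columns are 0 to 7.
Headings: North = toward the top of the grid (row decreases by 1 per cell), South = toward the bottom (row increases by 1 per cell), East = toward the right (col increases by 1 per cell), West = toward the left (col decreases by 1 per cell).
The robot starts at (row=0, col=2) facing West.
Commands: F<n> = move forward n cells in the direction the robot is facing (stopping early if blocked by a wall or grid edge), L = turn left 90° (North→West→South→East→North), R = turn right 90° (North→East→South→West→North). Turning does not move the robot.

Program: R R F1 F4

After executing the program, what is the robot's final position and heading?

Start: (row=0, col=2), facing West
  R: turn right, now facing North
  R: turn right, now facing East
  F1: move forward 1, now at (row=0, col=3)
  F4: move forward 4, now at (row=0, col=7)
Final: (row=0, col=7), facing East

Answer: Final position: (row=0, col=7), facing East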